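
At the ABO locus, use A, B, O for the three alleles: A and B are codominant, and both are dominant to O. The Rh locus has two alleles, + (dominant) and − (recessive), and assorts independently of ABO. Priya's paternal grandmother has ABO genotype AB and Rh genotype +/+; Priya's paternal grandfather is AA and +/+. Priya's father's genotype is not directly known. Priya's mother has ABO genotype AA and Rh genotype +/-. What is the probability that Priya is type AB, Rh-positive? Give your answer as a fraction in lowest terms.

1/4

Priya's father's ABO genotype from AB × AA: 1/2 AA, 1/2 AB.
Crossing each possibility with the mother AA and summing P(type AB): 1/2·0 + 1/2·1/2 = 1/4.
Similarly for Rh via the father's Rh distribution: P(Rh+) = 1.
Independent loci: 1/4 × 1 = 1/4.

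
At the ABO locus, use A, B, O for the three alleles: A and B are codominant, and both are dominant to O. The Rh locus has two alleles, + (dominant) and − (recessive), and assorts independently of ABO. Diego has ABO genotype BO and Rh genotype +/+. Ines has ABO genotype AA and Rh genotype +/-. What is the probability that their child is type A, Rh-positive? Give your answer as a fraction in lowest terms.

1/2

ABO cross BO × AA → offspring phenotypes: 1/2 A, 1/2 AB.
Rh cross +/+ × +/- → 1 Rh+.
Independent loci: P(type A, Rh-positive) = 1/2 × 1 = 1/2.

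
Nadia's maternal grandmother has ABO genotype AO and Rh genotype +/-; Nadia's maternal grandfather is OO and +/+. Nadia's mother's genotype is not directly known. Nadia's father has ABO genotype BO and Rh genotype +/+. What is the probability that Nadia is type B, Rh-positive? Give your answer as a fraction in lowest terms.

3/8

Nadia's mother's ABO genotype from AO × OO: 1/2 AO, 1/2 OO.
Crossing each possibility with the father BO and summing P(type B): 1/2·1/4 + 1/2·1/2 = 3/8.
Similarly for Rh via the mother's Rh distribution: P(Rh+) = 1.
Independent loci: 3/8 × 1 = 3/8.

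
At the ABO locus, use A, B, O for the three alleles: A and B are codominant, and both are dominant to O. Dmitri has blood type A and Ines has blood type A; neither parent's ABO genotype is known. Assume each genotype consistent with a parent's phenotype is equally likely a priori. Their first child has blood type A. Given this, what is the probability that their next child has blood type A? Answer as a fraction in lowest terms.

19/20

Possible genotypes: Dmitri ∈ {AA, AO}; Ines ∈ {AA, AO}.
Weight each parental genotype pair by prior × P(type-A child):
  AA × AA: posterior weight 4/15; P(next child type A) = 1.
  AA × AO: posterior weight 4/15; P(next child type A) = 1.
  AO × AA: posterior weight 4/15; P(next child type A) = 1.
  AO × AO: posterior weight 1/5; P(next child type A) = 3/4.
Weighted sum = 19/20.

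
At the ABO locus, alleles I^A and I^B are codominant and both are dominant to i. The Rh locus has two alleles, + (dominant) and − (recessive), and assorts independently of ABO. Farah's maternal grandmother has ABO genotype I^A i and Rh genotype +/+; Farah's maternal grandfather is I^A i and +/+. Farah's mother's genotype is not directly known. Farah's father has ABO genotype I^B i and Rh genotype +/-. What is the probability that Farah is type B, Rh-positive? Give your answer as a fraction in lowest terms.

1/4

Farah's mother's ABO genotype from I^A i × I^A i: 1/4 I^A I^A, 1/2 I^A i, 1/4 i i.
Crossing each possibility with the father I^B i and summing P(type B): 1/4·0 + 1/2·1/4 + 1/4·1/2 = 1/4.
Similarly for Rh via the mother's Rh distribution: P(Rh+) = 1.
Independent loci: 1/4 × 1 = 1/4.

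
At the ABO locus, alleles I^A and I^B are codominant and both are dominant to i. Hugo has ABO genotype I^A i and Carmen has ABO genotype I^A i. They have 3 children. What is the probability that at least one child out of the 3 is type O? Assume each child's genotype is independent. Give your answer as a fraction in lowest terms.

37/64

ABO cross I^A i × I^A i → 1/4 O, 3/4 A.
So P(type O) = 1/4 per child.
P(none) = (3/4)^3 = 27/64; P(at least one) = 1 − 27/64 = 37/64.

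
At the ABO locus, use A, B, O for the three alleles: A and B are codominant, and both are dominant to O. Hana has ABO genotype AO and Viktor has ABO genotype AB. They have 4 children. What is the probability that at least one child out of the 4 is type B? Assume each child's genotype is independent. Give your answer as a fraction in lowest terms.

ABO cross AO × AB → 1/2 A, 1/4 B, 1/4 AB.
So P(type B) = 1/4 per child.
P(none) = (3/4)^4 = 81/256; P(at least one) = 1 − 81/256 = 175/256.

175/256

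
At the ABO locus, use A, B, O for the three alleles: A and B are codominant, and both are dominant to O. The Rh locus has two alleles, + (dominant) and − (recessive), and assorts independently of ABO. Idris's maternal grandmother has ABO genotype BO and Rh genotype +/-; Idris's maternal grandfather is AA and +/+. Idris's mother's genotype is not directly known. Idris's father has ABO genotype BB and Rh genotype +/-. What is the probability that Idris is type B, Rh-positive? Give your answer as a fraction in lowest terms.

7/16

Idris's mother's ABO genotype from BO × AA: 1/2 AB, 1/2 AO.
Crossing each possibility with the father BB and summing P(type B): 1/2·1/2 + 1/2·1/2 = 1/2.
Similarly for Rh via the mother's Rh distribution: P(Rh+) = 7/8.
Independent loci: 1/2 × 7/8 = 7/16.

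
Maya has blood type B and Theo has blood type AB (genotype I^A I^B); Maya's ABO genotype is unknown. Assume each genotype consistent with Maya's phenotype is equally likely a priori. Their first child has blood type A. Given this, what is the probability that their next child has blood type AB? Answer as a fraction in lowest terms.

1/4

Possible genotypes: Maya ∈ {I^B I^B, I^B i}; Theo ∈ {I^A I^B}.
Weight each parental genotype pair by prior × P(type-A child):
  I^B i × I^A I^B: posterior weight 1; P(next child type AB) = 1/4.
Weighted sum = 1/4.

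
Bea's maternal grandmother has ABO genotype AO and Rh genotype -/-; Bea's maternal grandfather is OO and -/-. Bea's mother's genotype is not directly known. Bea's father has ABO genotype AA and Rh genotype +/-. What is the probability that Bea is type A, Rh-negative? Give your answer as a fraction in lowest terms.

Bea's mother's ABO genotype from AO × OO: 1/2 AO, 1/2 OO.
Crossing each possibility with the father AA and summing P(type A): 1/2·1 + 1/2·1 = 1.
Similarly for Rh via the mother's Rh distribution: P(Rh-) = 1/2.
Independent loci: 1 × 1/2 = 1/2.

1/2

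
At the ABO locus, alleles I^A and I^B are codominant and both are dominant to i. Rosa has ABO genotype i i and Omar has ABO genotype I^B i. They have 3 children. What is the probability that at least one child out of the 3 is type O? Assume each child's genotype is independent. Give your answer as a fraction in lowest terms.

7/8

ABO cross i i × I^B i → 1/2 O, 1/2 B.
So P(type O) = 1/2 per child.
P(none) = (1/2)^3 = 1/8; P(at least one) = 1 − 1/8 = 7/8.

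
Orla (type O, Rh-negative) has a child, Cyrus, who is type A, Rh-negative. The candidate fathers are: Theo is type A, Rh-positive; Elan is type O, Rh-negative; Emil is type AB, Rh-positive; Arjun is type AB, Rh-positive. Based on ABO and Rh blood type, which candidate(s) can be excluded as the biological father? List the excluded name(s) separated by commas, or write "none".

A candidate is excluded only if no genotype consistent with his phenotype could produce a type A, Rh-negative child with a type O, Rh-negative mother.
Elan (type O, Rh-): no genotype consistent with that phenotype can produce a type-A Rh- child with a type-O mother.

Elan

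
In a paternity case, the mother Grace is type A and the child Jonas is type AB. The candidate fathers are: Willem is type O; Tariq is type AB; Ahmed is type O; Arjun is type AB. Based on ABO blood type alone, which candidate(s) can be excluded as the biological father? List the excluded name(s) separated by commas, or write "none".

A candidate is excluded only if no genotype consistent with his phenotype could produce a type AB child with a type A mother.
Willem (type O): no genotype consistent with that phenotype can produce a type-AB child with a type-A mother.
Ahmed (type O): no genotype consistent with that phenotype can produce a type-AB child with a type-A mother.

Willem, Ahmed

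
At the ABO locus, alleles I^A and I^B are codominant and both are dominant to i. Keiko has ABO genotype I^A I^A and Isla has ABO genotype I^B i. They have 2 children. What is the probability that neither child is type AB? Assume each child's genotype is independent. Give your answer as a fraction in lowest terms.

1/4

ABO cross I^A I^A × I^B i → 1/2 A, 1/2 AB.
So P(type AB) = 1/2 per child.
P(not type AB) = 1/2 for one child; (1/2)^2 = 1/4.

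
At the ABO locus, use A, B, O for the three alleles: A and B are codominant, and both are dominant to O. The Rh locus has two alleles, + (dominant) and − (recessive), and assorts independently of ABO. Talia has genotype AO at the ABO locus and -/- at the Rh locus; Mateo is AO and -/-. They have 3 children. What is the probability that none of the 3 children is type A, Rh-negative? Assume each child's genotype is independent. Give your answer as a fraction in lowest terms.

ABO cross AO × AO → 1/4 O, 3/4 A.
Rh cross -/- × -/- → 1 Rh-; so P(type A, Rh-negative) = 3/4 × 1 = 3/4 per child.
P(not type A, Rh-negative) = 1/4 for one child; (1/4)^3 = 1/64.

1/64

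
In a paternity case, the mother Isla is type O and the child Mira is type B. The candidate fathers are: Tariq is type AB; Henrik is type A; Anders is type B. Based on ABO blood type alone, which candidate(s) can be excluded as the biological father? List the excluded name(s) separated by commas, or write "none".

Henrik

A candidate is excluded only if no genotype consistent with his phenotype could produce a type B child with a type O mother.
Henrik (type A): no genotype consistent with that phenotype can produce a type-B child with a type-O mother.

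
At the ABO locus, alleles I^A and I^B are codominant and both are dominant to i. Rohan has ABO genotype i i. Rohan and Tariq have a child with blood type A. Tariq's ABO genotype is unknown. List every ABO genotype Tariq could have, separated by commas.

I^A I^A, I^A I^B, I^A i

For each candidate genotype of Tariq, check whether crossing it with i i can produce every observed child phenotype.
  I^A I^A → possible child types {A} ✓
  I^A I^B → possible child types {A, B} ✓
  I^A i → possible child types {O, A} ✓
  I^B I^B → possible child types {B} ✗
  I^B i → possible child types {O, B} ✗
  i i → possible child types {O} ✗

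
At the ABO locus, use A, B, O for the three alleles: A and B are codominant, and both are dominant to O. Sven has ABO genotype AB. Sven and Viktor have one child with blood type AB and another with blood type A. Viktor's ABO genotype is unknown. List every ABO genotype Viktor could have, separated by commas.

For each candidate genotype of Viktor, check whether crossing it with AB can produce every observed child phenotype.
  AA → possible child types {A, AB} ✓
  AB → possible child types {A, B, AB} ✓
  AO → possible child types {A, B, AB} ✓
  BB → possible child types {B, AB} ✗
  BO → possible child types {A, B, AB} ✓
  OO → possible child types {A, B} ✗

AA, AB, AO, BO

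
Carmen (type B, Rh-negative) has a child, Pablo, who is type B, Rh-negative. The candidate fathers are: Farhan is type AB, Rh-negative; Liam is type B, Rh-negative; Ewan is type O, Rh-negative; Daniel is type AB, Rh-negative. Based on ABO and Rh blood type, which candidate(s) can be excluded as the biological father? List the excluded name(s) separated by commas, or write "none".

A candidate is excluded only if no genotype consistent with his phenotype could produce a type B, Rh-negative child with a type B, Rh-negative mother.
Every candidate has at least one consistent genotype combination, so none can be excluded.

none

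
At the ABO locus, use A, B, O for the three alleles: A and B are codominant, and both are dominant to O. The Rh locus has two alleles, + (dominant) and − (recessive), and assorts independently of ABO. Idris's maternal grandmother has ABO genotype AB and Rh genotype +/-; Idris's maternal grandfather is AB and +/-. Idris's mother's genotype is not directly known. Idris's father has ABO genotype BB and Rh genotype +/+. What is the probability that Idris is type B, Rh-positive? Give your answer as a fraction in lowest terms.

Idris's mother's ABO genotype from AB × AB: 1/4 AA, 1/2 AB, 1/4 BB.
Crossing each possibility with the father BB and summing P(type B): 1/4·0 + 1/2·1/2 + 1/4·1 = 1/2.
Similarly for Rh via the mother's Rh distribution: P(Rh+) = 1.
Independent loci: 1/2 × 1 = 1/2.

1/2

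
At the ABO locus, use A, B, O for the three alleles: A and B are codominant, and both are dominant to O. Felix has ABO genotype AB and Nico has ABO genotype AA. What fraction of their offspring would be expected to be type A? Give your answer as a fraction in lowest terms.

ABO cross AB × AA → offspring phenotypes: 1/2 A, 1/2 AB.
So P(type A) = 1/2.

1/2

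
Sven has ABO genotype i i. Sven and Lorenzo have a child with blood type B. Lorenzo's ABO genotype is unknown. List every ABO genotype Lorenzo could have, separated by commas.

For each candidate genotype of Lorenzo, check whether crossing it with i i can produce every observed child phenotype.
  I^A I^A → possible child types {A} ✗
  I^A I^B → possible child types {A, B} ✓
  I^A i → possible child types {O, A} ✗
  I^B I^B → possible child types {B} ✓
  I^B i → possible child types {O, B} ✓
  i i → possible child types {O} ✗

I^A I^B, I^B I^B, I^B i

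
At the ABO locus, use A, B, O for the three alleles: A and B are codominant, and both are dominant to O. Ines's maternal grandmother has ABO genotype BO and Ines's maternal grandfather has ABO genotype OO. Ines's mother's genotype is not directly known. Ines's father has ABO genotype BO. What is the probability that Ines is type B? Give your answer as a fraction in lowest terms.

Ines's mother's ABO genotype from BO × OO: 1/2 BO, 1/2 OO.
Crossing each possibility with the father BO and summing P(type B): 1/2·3/4 + 1/2·1/2 = 5/8.

5/8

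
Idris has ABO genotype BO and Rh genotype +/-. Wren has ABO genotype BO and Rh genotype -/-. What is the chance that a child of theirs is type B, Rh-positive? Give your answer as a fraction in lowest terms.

ABO cross BO × BO → offspring phenotypes: 1/4 O, 3/4 B.
Rh cross +/- × -/- → 1/2 Rh+, 1/2 Rh-.
Independent loci: P(type B, Rh-positive) = 3/4 × 1/2 = 3/8.

3/8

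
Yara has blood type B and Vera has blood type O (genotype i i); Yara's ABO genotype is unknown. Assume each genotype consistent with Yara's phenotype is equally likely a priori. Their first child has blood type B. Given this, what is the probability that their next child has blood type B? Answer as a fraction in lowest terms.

Possible genotypes: Yara ∈ {I^B I^B, I^B i}; Vera ∈ {i i}.
Weight each parental genotype pair by prior × P(type-B child):
  I^B I^B × i i: posterior weight 2/3; P(next child type B) = 1.
  I^B i × i i: posterior weight 1/3; P(next child type B) = 1/2.
Weighted sum = 5/6.

5/6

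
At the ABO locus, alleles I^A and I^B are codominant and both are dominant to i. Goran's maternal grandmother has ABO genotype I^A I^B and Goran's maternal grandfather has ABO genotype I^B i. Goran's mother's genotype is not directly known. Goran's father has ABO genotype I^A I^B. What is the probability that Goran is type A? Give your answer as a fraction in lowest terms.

Goran's mother's ABO genotype from I^A I^B × I^B i: 1/4 I^A I^B, 1/4 I^A i, 1/4 I^B I^B, 1/4 I^B i.
Crossing each possibility with the father I^A I^B and summing P(type A): 1/4·1/4 + 1/4·1/2 + 1/4·0 + 1/4·1/4 = 1/4.

1/4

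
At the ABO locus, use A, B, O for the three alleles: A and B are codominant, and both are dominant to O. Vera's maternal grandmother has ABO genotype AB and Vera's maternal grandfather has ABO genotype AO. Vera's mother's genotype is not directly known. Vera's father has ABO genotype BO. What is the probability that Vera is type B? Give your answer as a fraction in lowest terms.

3/8

Vera's mother's ABO genotype from AB × AO: 1/4 AA, 1/4 AB, 1/4 AO, 1/4 BO.
Crossing each possibility with the father BO and summing P(type B): 1/4·0 + 1/4·1/2 + 1/4·1/4 + 1/4·3/4 = 3/8.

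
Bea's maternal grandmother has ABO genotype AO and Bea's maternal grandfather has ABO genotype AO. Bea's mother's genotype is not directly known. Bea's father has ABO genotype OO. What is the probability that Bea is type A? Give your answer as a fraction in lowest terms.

1/2

Bea's mother's ABO genotype from AO × AO: 1/4 AA, 1/2 AO, 1/4 OO.
Crossing each possibility with the father OO and summing P(type A): 1/4·1 + 1/2·1/2 + 1/4·0 = 1/2.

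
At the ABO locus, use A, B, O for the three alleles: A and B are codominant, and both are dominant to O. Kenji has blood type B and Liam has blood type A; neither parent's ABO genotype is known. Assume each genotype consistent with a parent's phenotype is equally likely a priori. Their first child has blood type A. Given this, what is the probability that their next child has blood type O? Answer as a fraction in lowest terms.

1/12

Possible genotypes: Kenji ∈ {BB, BO}; Liam ∈ {AA, AO}.
Weight each parental genotype pair by prior × P(type-A child):
  BO × AA: posterior weight 2/3; P(next child type O) = 0.
  BO × AO: posterior weight 1/3; P(next child type O) = 1/4.
Weighted sum = 1/12.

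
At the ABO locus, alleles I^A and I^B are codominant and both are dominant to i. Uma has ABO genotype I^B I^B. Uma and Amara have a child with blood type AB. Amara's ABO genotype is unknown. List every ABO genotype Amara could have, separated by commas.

For each candidate genotype of Amara, check whether crossing it with I^B I^B can produce every observed child phenotype.
  I^A I^A → possible child types {AB} ✓
  I^A I^B → possible child types {B, AB} ✓
  I^A i → possible child types {B, AB} ✓
  I^B I^B → possible child types {B} ✗
  I^B i → possible child types {B} ✗
  i i → possible child types {B} ✗

I^A I^A, I^A I^B, I^A i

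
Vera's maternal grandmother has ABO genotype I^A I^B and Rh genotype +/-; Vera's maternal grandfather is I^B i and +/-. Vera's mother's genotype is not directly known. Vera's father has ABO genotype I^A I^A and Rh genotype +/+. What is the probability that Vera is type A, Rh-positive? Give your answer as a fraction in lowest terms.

1/2

Vera's mother's ABO genotype from I^A I^B × I^B i: 1/4 I^A I^B, 1/4 I^A i, 1/4 I^B I^B, 1/4 I^B i.
Crossing each possibility with the father I^A I^A and summing P(type A): 1/4·1/2 + 1/4·1 + 1/4·0 + 1/4·1/2 = 1/2.
Similarly for Rh via the mother's Rh distribution: P(Rh+) = 1.
Independent loci: 1/2 × 1 = 1/2.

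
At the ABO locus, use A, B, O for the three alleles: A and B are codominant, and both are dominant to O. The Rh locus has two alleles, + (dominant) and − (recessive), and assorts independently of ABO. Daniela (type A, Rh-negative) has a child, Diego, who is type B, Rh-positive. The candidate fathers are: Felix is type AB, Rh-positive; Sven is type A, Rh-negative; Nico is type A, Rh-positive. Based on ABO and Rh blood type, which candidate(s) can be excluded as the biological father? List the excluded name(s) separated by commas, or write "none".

Sven, Nico

A candidate is excluded only if no genotype consistent with his phenotype could produce a type B, Rh-positive child with a type A, Rh-negative mother.
Sven (type A, Rh-): no genotype consistent with that phenotype can produce a type-B Rh+ child with a type-A mother.
Nico (type A, Rh+): no genotype consistent with that phenotype can produce a type-B Rh+ child with a type-A mother.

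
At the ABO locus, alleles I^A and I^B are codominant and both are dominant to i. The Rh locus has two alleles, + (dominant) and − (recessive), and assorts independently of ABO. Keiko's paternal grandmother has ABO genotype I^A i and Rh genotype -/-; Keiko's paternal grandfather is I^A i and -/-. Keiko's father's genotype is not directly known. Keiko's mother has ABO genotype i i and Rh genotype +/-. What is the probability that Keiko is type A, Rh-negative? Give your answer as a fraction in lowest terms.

1/4

Keiko's father's ABO genotype from I^A i × I^A i: 1/4 I^A I^A, 1/2 I^A i, 1/4 i i.
Crossing each possibility with the mother i i and summing P(type A): 1/4·1 + 1/2·1/2 + 1/4·0 = 1/2.
Similarly for Rh via the father's Rh distribution: P(Rh-) = 1/2.
Independent loci: 1/2 × 1/2 = 1/4.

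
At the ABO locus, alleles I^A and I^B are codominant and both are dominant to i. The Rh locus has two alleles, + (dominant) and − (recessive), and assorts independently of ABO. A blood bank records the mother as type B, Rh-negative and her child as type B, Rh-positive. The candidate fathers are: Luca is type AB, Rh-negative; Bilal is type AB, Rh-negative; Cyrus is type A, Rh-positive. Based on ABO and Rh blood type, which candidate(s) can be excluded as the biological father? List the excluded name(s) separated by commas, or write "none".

A candidate is excluded only if no genotype consistent with his phenotype could produce a type B, Rh-positive child with a type B, Rh-negative mother.
Luca (type AB, Rh-): no genotype consistent with that phenotype can produce a type-B Rh+ child with a type-B mother.
Bilal (type AB, Rh-): no genotype consistent with that phenotype can produce a type-B Rh+ child with a type-B mother.

Luca, Bilal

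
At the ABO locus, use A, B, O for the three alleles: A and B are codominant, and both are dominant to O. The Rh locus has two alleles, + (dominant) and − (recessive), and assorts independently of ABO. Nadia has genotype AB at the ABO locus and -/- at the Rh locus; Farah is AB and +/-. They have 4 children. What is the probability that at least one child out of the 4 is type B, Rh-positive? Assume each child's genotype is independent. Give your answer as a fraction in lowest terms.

ABO cross AB × AB → 1/4 A, 1/4 B, 1/2 AB.
Rh cross -/- × +/- → 1/2 Rh+, 1/2 Rh-; so P(type B, Rh-positive) = 1/4 × 1/2 = 1/8 per child.
P(none) = (7/8)^4 = 2401/4096; P(at least one) = 1 − 2401/4096 = 1695/4096.

1695/4096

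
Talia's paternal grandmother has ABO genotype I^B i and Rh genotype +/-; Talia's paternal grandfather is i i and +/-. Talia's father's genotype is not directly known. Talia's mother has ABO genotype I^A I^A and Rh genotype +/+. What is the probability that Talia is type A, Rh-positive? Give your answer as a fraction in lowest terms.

Talia's father's ABO genotype from I^B i × i i: 1/2 I^B i, 1/2 i i.
Crossing each possibility with the mother I^A I^A and summing P(type A): 1/2·1/2 + 1/2·1 = 3/4.
Similarly for Rh via the father's Rh distribution: P(Rh+) = 1.
Independent loci: 3/4 × 1 = 3/4.

3/4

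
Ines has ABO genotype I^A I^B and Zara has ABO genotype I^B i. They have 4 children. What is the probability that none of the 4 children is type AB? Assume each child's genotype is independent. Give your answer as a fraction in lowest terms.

81/256

ABO cross I^A I^B × I^B i → 1/4 A, 1/2 B, 1/4 AB.
So P(type AB) = 1/4 per child.
P(not type AB) = 3/4 for one child; (3/4)^4 = 81/256.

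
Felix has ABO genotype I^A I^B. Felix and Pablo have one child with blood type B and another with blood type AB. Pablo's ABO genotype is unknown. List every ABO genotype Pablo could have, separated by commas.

I^A I^B, I^A i, I^B I^B, I^B i

For each candidate genotype of Pablo, check whether crossing it with I^A I^B can produce every observed child phenotype.
  I^A I^A → possible child types {A, AB} ✗
  I^A I^B → possible child types {A, B, AB} ✓
  I^A i → possible child types {A, B, AB} ✓
  I^B I^B → possible child types {B, AB} ✓
  I^B i → possible child types {A, B, AB} ✓
  i i → possible child types {A, B} ✗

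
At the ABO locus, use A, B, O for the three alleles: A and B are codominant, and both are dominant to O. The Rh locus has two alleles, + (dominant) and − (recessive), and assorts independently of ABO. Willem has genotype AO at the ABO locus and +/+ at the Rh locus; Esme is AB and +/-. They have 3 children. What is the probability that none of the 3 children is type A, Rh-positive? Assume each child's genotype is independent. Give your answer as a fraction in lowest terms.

ABO cross AO × AB → 1/2 A, 1/4 B, 1/4 AB.
Rh cross +/+ × +/- → 1 Rh+; so P(type A, Rh-positive) = 1/2 × 1 = 1/2 per child.
P(not type A, Rh-positive) = 1/2 for one child; (1/2)^3 = 1/8.

1/8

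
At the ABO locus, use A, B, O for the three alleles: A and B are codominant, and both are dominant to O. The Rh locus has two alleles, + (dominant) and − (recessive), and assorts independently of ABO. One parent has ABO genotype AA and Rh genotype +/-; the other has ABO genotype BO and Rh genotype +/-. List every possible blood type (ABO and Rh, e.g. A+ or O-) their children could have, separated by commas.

A+, A-, AB+, AB-

Gametes from AA × BO give offspring ABO genotypes AB, AO, i.e. phenotypes A, AB.
Rh cross +/- × +/- → phenotypes Rh+, Rh-.
Combining independently: A+, A-, AB+, AB-.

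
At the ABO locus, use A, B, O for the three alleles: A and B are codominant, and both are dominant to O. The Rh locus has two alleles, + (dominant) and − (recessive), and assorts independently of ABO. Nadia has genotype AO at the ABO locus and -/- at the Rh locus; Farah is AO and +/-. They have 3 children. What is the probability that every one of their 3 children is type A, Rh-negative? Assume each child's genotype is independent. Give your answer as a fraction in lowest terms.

27/512

ABO cross AO × AO → 1/4 O, 3/4 A.
Rh cross -/- × +/- → 1/2 Rh+, 1/2 Rh-; so P(type A, Rh-negative) = 3/4 × 1/2 = 3/8 per child.
All 3 independent: (3/8)^3 = 27/512.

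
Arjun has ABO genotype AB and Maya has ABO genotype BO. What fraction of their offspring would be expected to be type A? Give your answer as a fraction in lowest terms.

1/4

ABO cross AB × BO → offspring phenotypes: 1/4 A, 1/2 B, 1/4 AB.
So P(type A) = 1/4.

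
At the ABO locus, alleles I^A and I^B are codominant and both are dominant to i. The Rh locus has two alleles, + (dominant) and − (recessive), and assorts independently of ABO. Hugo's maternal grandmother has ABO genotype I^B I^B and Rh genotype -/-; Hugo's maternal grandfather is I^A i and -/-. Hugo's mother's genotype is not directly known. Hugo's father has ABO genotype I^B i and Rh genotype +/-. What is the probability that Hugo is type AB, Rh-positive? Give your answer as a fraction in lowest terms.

1/16

Hugo's mother's ABO genotype from I^B I^B × I^A i: 1/2 I^A I^B, 1/2 I^B i.
Crossing each possibility with the father I^B i and summing P(type AB): 1/2·1/4 + 1/2·0 = 1/8.
Similarly for Rh via the mother's Rh distribution: P(Rh+) = 1/2.
Independent loci: 1/8 × 1/2 = 1/16.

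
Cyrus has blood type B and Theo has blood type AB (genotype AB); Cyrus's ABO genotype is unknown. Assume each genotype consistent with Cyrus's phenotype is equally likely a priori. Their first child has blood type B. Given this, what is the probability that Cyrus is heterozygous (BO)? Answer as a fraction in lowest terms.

1/2

Possible genotypes: Cyrus ∈ {BB, BO}; Theo ∈ {AB}.
Weight each parental genotype pair by prior × P(type-B child):
  BB × AB: posterior weight 1/2.
  BO × AB: posterior weight 1/2.
Sum the posterior weight over pairs where Cyrus is BO: 1/2.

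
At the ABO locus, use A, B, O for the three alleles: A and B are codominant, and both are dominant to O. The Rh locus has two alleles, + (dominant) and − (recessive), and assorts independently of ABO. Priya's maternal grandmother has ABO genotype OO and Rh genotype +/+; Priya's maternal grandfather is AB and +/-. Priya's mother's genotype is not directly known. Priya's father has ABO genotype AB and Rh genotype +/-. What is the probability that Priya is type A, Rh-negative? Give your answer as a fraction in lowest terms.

3/64

Priya's mother's ABO genotype from OO × AB: 1/2 AO, 1/2 BO.
Crossing each possibility with the father AB and summing P(type A): 1/2·1/2 + 1/2·1/4 = 3/8.
Similarly for Rh via the mother's Rh distribution: P(Rh-) = 1/8.
Independent loci: 3/8 × 1/8 = 3/64.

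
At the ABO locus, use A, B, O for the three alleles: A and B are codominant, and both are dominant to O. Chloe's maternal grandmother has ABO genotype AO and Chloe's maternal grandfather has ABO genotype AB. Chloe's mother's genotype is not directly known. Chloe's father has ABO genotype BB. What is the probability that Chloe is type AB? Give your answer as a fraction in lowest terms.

1/2

Chloe's mother's ABO genotype from AO × AB: 1/4 AA, 1/4 AB, 1/4 AO, 1/4 BO.
Crossing each possibility with the father BB and summing P(type AB): 1/4·1 + 1/4·1/2 + 1/4·1/2 + 1/4·0 = 1/2.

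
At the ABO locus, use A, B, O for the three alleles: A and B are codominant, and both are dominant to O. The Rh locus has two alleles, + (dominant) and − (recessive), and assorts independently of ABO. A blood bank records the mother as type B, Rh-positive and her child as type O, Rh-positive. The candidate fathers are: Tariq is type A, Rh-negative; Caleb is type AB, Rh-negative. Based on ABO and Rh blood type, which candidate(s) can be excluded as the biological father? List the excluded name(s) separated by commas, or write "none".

Caleb

A candidate is excluded only if no genotype consistent with his phenotype could produce a type O, Rh-positive child with a type B, Rh-positive mother.
Caleb (type AB, Rh-): no genotype consistent with that phenotype can produce a type-O Rh+ child with a type-B mother.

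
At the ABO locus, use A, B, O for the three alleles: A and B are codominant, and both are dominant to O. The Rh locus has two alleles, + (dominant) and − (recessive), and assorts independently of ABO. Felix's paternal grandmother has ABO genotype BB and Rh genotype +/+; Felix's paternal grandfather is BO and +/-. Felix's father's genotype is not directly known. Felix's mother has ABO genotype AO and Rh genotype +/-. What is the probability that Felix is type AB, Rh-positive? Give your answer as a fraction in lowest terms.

Felix's father's ABO genotype from BB × BO: 1/2 BB, 1/2 BO.
Crossing each possibility with the mother AO and summing P(type AB): 1/2·1/2 + 1/2·1/4 = 3/8.
Similarly for Rh via the father's Rh distribution: P(Rh+) = 7/8.
Independent loci: 3/8 × 7/8 = 21/64.

21/64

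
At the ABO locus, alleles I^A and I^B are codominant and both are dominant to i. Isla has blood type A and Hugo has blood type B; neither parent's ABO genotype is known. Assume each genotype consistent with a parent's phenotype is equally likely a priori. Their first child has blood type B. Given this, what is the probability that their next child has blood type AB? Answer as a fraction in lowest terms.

Possible genotypes: Isla ∈ {I^A I^A, I^A i}; Hugo ∈ {I^B I^B, I^B i}.
Weight each parental genotype pair by prior × P(type-B child):
  I^A i × I^B I^B: posterior weight 2/3; P(next child type AB) = 1/2.
  I^A i × I^B i: posterior weight 1/3; P(next child type AB) = 1/4.
Weighted sum = 5/12.

5/12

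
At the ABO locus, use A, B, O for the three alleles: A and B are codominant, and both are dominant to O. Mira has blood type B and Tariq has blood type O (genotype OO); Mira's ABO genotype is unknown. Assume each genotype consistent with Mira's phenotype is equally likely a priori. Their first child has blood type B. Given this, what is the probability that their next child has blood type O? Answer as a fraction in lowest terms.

Possible genotypes: Mira ∈ {BB, BO}; Tariq ∈ {OO}.
Weight each parental genotype pair by prior × P(type-B child):
  BB × OO: posterior weight 2/3; P(next child type O) = 0.
  BO × OO: posterior weight 1/3; P(next child type O) = 1/2.
Weighted sum = 1/6.

1/6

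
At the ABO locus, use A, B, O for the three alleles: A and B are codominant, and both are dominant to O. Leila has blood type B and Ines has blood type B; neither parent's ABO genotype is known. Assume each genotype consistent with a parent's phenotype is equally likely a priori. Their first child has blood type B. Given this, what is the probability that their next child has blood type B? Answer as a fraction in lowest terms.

Possible genotypes: Leila ∈ {BB, BO}; Ines ∈ {BB, BO}.
Weight each parental genotype pair by prior × P(type-B child):
  BB × BB: posterior weight 4/15; P(next child type B) = 1.
  BB × BO: posterior weight 4/15; P(next child type B) = 1.
  BO × BB: posterior weight 4/15; P(next child type B) = 1.
  BO × BO: posterior weight 1/5; P(next child type B) = 3/4.
Weighted sum = 19/20.

19/20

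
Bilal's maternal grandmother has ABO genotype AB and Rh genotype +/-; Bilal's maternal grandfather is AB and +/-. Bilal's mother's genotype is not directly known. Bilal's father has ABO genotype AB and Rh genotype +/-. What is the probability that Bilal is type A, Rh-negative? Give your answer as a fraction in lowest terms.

Bilal's mother's ABO genotype from AB × AB: 1/4 AA, 1/2 AB, 1/4 BB.
Crossing each possibility with the father AB and summing P(type A): 1/4·1/2 + 1/2·1/4 + 1/4·0 = 1/4.
Similarly for Rh via the mother's Rh distribution: P(Rh-) = 1/4.
Independent loci: 1/4 × 1/4 = 1/16.

1/16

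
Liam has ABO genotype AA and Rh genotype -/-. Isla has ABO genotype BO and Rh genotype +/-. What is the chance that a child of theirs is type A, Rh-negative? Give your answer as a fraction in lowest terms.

1/4

ABO cross AA × BO → offspring phenotypes: 1/2 A, 1/2 AB.
Rh cross -/- × +/- → 1/2 Rh+, 1/2 Rh-.
Independent loci: P(type A, Rh-negative) = 1/2 × 1/2 = 1/4.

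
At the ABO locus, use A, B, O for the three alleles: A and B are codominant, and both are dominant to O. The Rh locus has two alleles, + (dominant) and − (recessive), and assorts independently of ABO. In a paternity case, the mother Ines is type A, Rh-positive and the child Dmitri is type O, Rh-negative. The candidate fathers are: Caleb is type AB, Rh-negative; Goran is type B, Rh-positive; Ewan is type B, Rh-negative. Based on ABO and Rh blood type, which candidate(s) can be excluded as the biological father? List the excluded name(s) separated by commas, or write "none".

A candidate is excluded only if no genotype consistent with his phenotype could produce a type O, Rh-negative child with a type A, Rh-positive mother.
Caleb (type AB, Rh-): no genotype consistent with that phenotype can produce a type-O Rh- child with a type-A mother.

Caleb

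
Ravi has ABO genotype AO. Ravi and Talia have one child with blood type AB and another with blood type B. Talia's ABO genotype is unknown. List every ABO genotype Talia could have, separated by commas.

For each candidate genotype of Talia, check whether crossing it with AO can produce every observed child phenotype.
  AA → possible child types {A} ✗
  AB → possible child types {A, B, AB} ✓
  AO → possible child types {O, A} ✗
  BB → possible child types {B, AB} ✓
  BO → possible child types {O, A, B, AB} ✓
  OO → possible child types {O, A} ✗

AB, BB, BO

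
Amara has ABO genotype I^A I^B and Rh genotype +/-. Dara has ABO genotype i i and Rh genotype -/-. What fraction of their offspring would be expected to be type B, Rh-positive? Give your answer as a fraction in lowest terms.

1/4

ABO cross I^A I^B × i i → offspring phenotypes: 1/2 A, 1/2 B.
Rh cross +/- × -/- → 1/2 Rh+, 1/2 Rh-.
Independent loci: P(type B, Rh-positive) = 1/2 × 1/2 = 1/4.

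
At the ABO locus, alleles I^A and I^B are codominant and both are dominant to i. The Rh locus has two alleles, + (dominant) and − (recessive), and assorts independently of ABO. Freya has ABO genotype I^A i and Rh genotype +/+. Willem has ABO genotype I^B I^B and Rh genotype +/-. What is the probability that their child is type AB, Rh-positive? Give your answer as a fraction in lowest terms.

1/2

ABO cross I^A i × I^B I^B → offspring phenotypes: 1/2 B, 1/2 AB.
Rh cross +/+ × +/- → 1 Rh+.
Independent loci: P(type AB, Rh-positive) = 1/2 × 1 = 1/2.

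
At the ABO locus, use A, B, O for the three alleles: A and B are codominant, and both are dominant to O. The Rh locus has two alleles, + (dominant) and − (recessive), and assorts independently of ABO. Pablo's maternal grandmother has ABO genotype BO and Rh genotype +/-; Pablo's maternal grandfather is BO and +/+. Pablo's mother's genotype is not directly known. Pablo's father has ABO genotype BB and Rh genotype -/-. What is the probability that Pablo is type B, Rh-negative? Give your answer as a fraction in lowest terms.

1/4

Pablo's mother's ABO genotype from BO × BO: 1/4 BB, 1/2 BO, 1/4 OO.
Crossing each possibility with the father BB and summing P(type B): 1/4·1 + 1/2·1 + 1/4·1 = 1.
Similarly for Rh via the mother's Rh distribution: P(Rh-) = 1/4.
Independent loci: 1 × 1/4 = 1/4.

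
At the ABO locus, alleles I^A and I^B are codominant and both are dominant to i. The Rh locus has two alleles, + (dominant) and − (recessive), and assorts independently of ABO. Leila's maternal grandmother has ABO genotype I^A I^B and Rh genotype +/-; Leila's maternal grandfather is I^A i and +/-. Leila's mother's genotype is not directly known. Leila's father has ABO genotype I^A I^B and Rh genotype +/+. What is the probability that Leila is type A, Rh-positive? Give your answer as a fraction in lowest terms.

3/8

Leila's mother's ABO genotype from I^A I^B × I^A i: 1/4 I^A I^A, 1/4 I^A I^B, 1/4 I^A i, 1/4 I^B i.
Crossing each possibility with the father I^A I^B and summing P(type A): 1/4·1/2 + 1/4·1/4 + 1/4·1/2 + 1/4·1/4 = 3/8.
Similarly for Rh via the mother's Rh distribution: P(Rh+) = 1.
Independent loci: 3/8 × 1 = 3/8.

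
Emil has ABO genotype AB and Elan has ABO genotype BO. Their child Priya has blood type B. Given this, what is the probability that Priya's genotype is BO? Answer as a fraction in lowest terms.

Cross AB × BO → 1/4 AB, 1/4 AO, 1/4 BB, 1/4 BO.
Type-B genotypes among offspring: BB (1/4), BO (1/4); total 1/2.
P(BO | type B) = (1/4) / (1/2) = 1/2.

1/2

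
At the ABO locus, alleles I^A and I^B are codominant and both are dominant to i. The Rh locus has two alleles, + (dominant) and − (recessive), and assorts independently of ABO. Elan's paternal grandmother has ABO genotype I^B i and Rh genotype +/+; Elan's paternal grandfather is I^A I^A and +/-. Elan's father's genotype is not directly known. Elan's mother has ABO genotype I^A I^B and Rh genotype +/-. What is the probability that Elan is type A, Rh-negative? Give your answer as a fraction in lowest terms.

3/64

Elan's father's ABO genotype from I^B i × I^A I^A: 1/2 I^A I^B, 1/2 I^A i.
Crossing each possibility with the mother I^A I^B and summing P(type A): 1/2·1/4 + 1/2·1/2 = 3/8.
Similarly for Rh via the father's Rh distribution: P(Rh-) = 1/8.
Independent loci: 3/8 × 1/8 = 3/64.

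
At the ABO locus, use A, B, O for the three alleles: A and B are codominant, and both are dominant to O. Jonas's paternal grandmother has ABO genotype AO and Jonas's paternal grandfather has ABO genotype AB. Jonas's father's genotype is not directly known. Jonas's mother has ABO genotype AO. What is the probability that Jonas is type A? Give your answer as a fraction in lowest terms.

Jonas's father's ABO genotype from AO × AB: 1/4 AA, 1/4 AB, 1/4 AO, 1/4 BO.
Crossing each possibility with the mother AO and summing P(type A): 1/4·1 + 1/4·1/2 + 1/4·3/4 + 1/4·1/4 = 5/8.

5/8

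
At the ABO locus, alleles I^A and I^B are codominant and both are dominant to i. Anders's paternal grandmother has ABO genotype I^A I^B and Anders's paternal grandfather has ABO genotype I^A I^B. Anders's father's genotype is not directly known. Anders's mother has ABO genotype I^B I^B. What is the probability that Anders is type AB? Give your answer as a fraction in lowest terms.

Anders's father's ABO genotype from I^A I^B × I^A I^B: 1/4 I^A I^A, 1/2 I^A I^B, 1/4 I^B I^B.
Crossing each possibility with the mother I^B I^B and summing P(type AB): 1/4·1 + 1/2·1/2 + 1/4·0 = 1/2.

1/2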